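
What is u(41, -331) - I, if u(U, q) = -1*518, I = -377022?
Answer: 376504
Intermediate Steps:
u(U, q) = -518
u(41, -331) - I = -518 - 1*(-377022) = -518 + 377022 = 376504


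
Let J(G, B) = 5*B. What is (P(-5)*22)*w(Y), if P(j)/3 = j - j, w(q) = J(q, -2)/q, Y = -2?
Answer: 0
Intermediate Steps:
w(q) = -10/q (w(q) = (5*(-2))/q = -10/q)
P(j) = 0 (P(j) = 3*(j - j) = 3*0 = 0)
(P(-5)*22)*w(Y) = (0*22)*(-10/(-2)) = 0*(-10*(-½)) = 0*5 = 0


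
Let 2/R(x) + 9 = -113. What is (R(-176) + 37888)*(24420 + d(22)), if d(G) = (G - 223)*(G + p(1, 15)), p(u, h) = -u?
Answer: 46683262233/61 ≈ 7.6530e+8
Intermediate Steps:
R(x) = -1/61 (R(x) = 2/(-9 - 113) = 2/(-122) = 2*(-1/122) = -1/61)
d(G) = (-1 + G)*(-223 + G) (d(G) = (G - 223)*(G - 1*1) = (-223 + G)*(G - 1) = (-223 + G)*(-1 + G) = (-1 + G)*(-223 + G))
(R(-176) + 37888)*(24420 + d(22)) = (-1/61 + 37888)*(24420 + (223 + 22² - 224*22)) = 2311167*(24420 + (223 + 484 - 4928))/61 = 2311167*(24420 - 4221)/61 = (2311167/61)*20199 = 46683262233/61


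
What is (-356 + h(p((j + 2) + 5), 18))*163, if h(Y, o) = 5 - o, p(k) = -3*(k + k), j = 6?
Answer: -60147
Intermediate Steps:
p(k) = -6*k
(-356 + h(p((j + 2) + 5), 18))*163 = (-356 + (5 - 1*18))*163 = (-356 + (5 - 18))*163 = (-356 - 13)*163 = -369*163 = -60147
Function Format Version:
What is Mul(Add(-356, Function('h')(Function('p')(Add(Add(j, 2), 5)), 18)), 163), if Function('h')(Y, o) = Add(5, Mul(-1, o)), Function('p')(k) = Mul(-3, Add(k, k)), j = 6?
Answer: -60147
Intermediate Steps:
Function('p')(k) = Mul(-6, k) (Function('p')(k) = Mul(-3, Mul(2, k)) = Mul(-6, k))
Mul(Add(-356, Function('h')(Function('p')(Add(Add(j, 2), 5)), 18)), 163) = Mul(Add(-356, Add(5, Mul(-1, 18))), 163) = Mul(Add(-356, Add(5, -18)), 163) = Mul(Add(-356, -13), 163) = Mul(-369, 163) = -60147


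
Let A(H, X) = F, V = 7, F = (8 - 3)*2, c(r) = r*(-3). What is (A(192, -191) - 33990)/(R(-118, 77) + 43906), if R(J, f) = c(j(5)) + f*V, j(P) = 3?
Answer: -8495/11109 ≈ -0.76470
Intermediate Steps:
c(r) = -3*r
F = 10 (F = 5*2 = 10)
A(H, X) = 10
R(J, f) = -9 + 7*f (R(J, f) = -3*3 + f*7 = -9 + 7*f)
(A(192, -191) - 33990)/(R(-118, 77) + 43906) = (10 - 33990)/((-9 + 7*77) + 43906) = -33980/((-9 + 539) + 43906) = -33980/(530 + 43906) = -33980/44436 = -33980*1/44436 = -8495/11109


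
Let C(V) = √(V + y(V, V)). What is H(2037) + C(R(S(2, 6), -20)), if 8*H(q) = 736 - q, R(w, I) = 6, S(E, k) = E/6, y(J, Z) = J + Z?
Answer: -1301/8 + 3*√2 ≈ -158.38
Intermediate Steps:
S(E, k) = E/6 (S(E, k) = E*(⅙) = E/6)
H(q) = 92 - q/8 (H(q) = (736 - q)/8 = 92 - q/8)
C(V) = √3*√V (C(V) = √(V + (V + V)) = √(V + 2*V) = √(3*V) = √3*√V)
H(2037) + C(R(S(2, 6), -20)) = (92 - ⅛*2037) + √3*√6 = (92 - 2037/8) + 3*√2 = -1301/8 + 3*√2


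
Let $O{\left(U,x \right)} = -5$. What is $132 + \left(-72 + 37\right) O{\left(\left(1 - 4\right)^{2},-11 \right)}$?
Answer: $307$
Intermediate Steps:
$132 + \left(-72 + 37\right) O{\left(\left(1 - 4\right)^{2},-11 \right)} = 132 + \left(-72 + 37\right) \left(-5\right) = 132 - -175 = 132 + 175 = 307$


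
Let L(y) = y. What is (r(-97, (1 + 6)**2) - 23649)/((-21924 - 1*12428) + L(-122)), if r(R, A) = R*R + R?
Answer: 14337/34474 ≈ 0.41588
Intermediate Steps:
r(R, A) = R + R**2 (r(R, A) = R**2 + R = R + R**2)
(r(-97, (1 + 6)**2) - 23649)/((-21924 - 1*12428) + L(-122)) = (-97*(1 - 97) - 23649)/((-21924 - 1*12428) - 122) = (-97*(-96) - 23649)/((-21924 - 12428) - 122) = (9312 - 23649)/(-34352 - 122) = -14337/(-34474) = -14337*(-1/34474) = 14337/34474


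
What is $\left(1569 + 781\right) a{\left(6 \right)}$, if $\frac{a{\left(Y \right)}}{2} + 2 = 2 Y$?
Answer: $47000$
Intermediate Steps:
$a{\left(Y \right)} = -4 + 4 Y$ ($a{\left(Y \right)} = -4 + 2 \cdot 2 Y = -4 + 4 Y$)
$\left(1569 + 781\right) a{\left(6 \right)} = \left(1569 + 781\right) \left(-4 + 4 \cdot 6\right) = 2350 \left(-4 + 24\right) = 2350 \cdot 20 = 47000$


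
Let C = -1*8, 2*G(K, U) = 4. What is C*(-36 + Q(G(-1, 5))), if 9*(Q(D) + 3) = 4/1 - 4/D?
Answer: 2792/9 ≈ 310.22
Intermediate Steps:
G(K, U) = 2 (G(K, U) = (1/2)*4 = 2)
Q(D) = -23/9 - 4/(9*D) (Q(D) = -3 + (4/1 - 4/D)/9 = -3 + (4*1 - 4/D)/9 = -3 + (4 - 4/D)/9 = -3 + (4/9 - 4/(9*D)) = -23/9 - 4/(9*D))
C = -8
C*(-36 + Q(G(-1, 5))) = -8*(-36 + (1/9)*(-4 - 23*2)/2) = -8*(-36 + (1/9)*(1/2)*(-4 - 46)) = -8*(-36 + (1/9)*(1/2)*(-50)) = -8*(-36 - 25/9) = -8*(-349/9) = 2792/9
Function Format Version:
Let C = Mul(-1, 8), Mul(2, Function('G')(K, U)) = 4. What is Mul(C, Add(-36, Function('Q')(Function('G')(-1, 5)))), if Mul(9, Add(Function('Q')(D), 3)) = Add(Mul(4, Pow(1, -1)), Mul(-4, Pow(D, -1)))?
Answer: Rational(2792, 9) ≈ 310.22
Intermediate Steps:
Function('G')(K, U) = 2 (Function('G')(K, U) = Mul(Rational(1, 2), 4) = 2)
Function('Q')(D) = Add(Rational(-23, 9), Mul(Rational(-4, 9), Pow(D, -1))) (Function('Q')(D) = Add(-3, Mul(Rational(1, 9), Add(Mul(4, Pow(1, -1)), Mul(-4, Pow(D, -1))))) = Add(-3, Mul(Rational(1, 9), Add(Mul(4, 1), Mul(-4, Pow(D, -1))))) = Add(-3, Mul(Rational(1, 9), Add(4, Mul(-4, Pow(D, -1))))) = Add(-3, Add(Rational(4, 9), Mul(Rational(-4, 9), Pow(D, -1)))) = Add(Rational(-23, 9), Mul(Rational(-4, 9), Pow(D, -1))))
C = -8
Mul(C, Add(-36, Function('Q')(Function('G')(-1, 5)))) = Mul(-8, Add(-36, Mul(Rational(1, 9), Pow(2, -1), Add(-4, Mul(-23, 2))))) = Mul(-8, Add(-36, Mul(Rational(1, 9), Rational(1, 2), Add(-4, -46)))) = Mul(-8, Add(-36, Mul(Rational(1, 9), Rational(1, 2), -50))) = Mul(-8, Add(-36, Rational(-25, 9))) = Mul(-8, Rational(-349, 9)) = Rational(2792, 9)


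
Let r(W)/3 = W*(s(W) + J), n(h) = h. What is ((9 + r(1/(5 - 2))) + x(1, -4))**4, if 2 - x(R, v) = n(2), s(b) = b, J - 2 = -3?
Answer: 390625/81 ≈ 4822.5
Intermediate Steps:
J = -1 (J = 2 - 3 = -1)
x(R, v) = 0 (x(R, v) = 2 - 1*2 = 2 - 2 = 0)
r(W) = 3*W*(-1 + W) (r(W) = 3*(W*(W - 1)) = 3*(W*(-1 + W)) = 3*W*(-1 + W))
((9 + r(1/(5 - 2))) + x(1, -4))**4 = ((9 + 3*(-1 + 1/(5 - 2))/(5 - 2)) + 0)**4 = ((9 + 3*(-1 + 1/3)/3) + 0)**4 = ((9 + 3*(1/3)*(-1 + 1/3)) + 0)**4 = ((9 + 3*(1/3)*(-2/3)) + 0)**4 = ((9 - 2/3) + 0)**4 = (25/3 + 0)**4 = (25/3)**4 = 390625/81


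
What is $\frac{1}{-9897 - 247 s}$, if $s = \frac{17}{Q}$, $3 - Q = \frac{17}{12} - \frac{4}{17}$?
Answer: $- \frac{371}{4528383} \approx -8.1928 \cdot 10^{-5}$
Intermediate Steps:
$Q = \frac{371}{204}$ ($Q = 3 - \left(\frac{17}{12} - \frac{4}{17}\right) = 3 - \frac{241}{204} = \frac{371}{204} \approx 1.8186$)
$s = \frac{3468}{371}$ ($s = \frac{17}{\frac{371}{204}} = 17 \cdot \frac{204}{371} = \frac{3468}{371} \approx 9.3477$)
$\frac{1}{-9897 - 247 s} = \frac{1}{-9897 - \frac{856596}{371}} = \frac{1}{- \frac{4528383}{371}} = - \frac{371}{4528383}$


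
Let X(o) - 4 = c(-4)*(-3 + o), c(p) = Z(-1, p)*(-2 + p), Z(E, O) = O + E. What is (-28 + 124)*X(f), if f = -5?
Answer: -22656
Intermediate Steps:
Z(E, O) = E + O
c(p) = (-1 + p)*(-2 + p)
X(o) = -86 + 30*o (X(o) = 4 + ((-1 - 4)*(-2 - 4))*(-3 + o) = 4 + (-5*(-6))*(-3 + o) = 4 + 30*(-3 + o) = 4 + (-90 + 30*o) = -86 + 30*o)
(-28 + 124)*X(f) = (-28 + 124)*(-86 + 30*(-5)) = 96*(-86 - 150) = 96*(-236) = -22656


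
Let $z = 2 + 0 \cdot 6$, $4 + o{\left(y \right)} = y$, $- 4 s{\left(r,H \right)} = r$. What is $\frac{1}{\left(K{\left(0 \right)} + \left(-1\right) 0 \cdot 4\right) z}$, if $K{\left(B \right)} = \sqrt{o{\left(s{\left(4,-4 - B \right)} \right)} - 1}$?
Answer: $- \frac{i \sqrt{6}}{12} \approx - 0.20412 i$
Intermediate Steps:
$s{\left(r,H \right)} = - \frac{r}{4}$
$o{\left(y \right)} = -4 + y$
$z = 2$ ($z = 2 + 0 = 2$)
$K{\left(B \right)} = i \sqrt{6}$ ($K{\left(B \right)} = \sqrt{\left(-4 - 1\right) - 1} = \sqrt{-5 - 1} = \sqrt{-6} = i \sqrt{6}$)
$\frac{1}{\left(K{\left(0 \right)} + \left(-1\right) 0 \cdot 4\right) z} = \frac{1}{\left(i \sqrt{6} + \left(-1\right) 0 \cdot 4\right) 2} = \frac{1}{\left(i \sqrt{6} + 0 \cdot 4\right) 2} = \frac{1}{\left(i \sqrt{6} + 0\right) 2} = \frac{1}{i \sqrt{6} \cdot 2} = \frac{1}{2 i \sqrt{6}} = - \frac{i \sqrt{6}}{12}$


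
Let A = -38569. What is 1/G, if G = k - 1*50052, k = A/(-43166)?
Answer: -43166/2160506063 ≈ -1.9980e-5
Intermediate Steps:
k = 38569/43166 (k = -38569/(-43166) = -38569*(-1/43166) = 38569/43166 ≈ 0.89350)
G = -2160506063/43166 (G = 38569/43166 - 1*50052 = 38569/43166 - 50052 = -2160506063/43166 ≈ -50051.)
1/G = 1/(-2160506063/43166) = -43166/2160506063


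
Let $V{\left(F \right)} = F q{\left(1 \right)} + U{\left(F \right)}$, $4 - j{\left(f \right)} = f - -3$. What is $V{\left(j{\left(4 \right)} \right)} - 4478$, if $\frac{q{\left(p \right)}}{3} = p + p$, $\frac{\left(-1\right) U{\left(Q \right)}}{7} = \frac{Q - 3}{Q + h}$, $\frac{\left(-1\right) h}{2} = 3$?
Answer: $- \frac{13502}{3} \approx -4500.7$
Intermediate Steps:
$h = -6$ ($h = \left(-2\right) 3 = -6$)
$U{\left(Q \right)} = - \frac{7 \left(-3 + Q\right)}{-6 + Q}$ ($U{\left(Q \right)} = - 7 \frac{Q - 3}{Q - 6} = - 7 \frac{-3 + Q}{-6 + Q} = - \frac{7 \left(-3 + Q\right)}{-6 + Q}$)
$q{\left(p \right)} = 6 p$ ($q{\left(p \right)} = 3 \left(p + p\right) = 3 \cdot 2 p = 6 p$)
$j{\left(f \right)} = 1 - f$ ($j{\left(f \right)} = 4 - \left(f - -3\right) = 4 - \left(f + 3\right) = 4 - \left(3 + f\right) = 1 - f$)
$V{\left(F \right)} = 6 F + \frac{7 \left(3 - F\right)}{-6 + F}$ ($V{\left(F \right)} = F 6 \cdot 1 + \frac{7 \left(3 - F\right)}{-6 + F} = F 6 + \frac{7 \left(3 - F\right)}{-6 + F} = 6 F + \frac{7 \left(3 - F\right)}{-6 + F}$)
$V{\left(j{\left(4 \right)} \right)} - 4478 = \frac{21 - 43 \left(1 - 4\right) + 6 \left(1 - 4\right)^{2}}{-6 + \left(1 - 4\right)} - 4478 = \frac{21 - -129 + 6 \left(-3\right)^{2}}{-6 - 3} - 4478 = \frac{21 + 129 + 6 \cdot 9}{-9} - 4478 = - \frac{21 + 129 + 54}{9} - 4478 = \left(- \frac{1}{9}\right) 204 - 4478 = - \frac{68}{3} - 4478 = - \frac{13502}{3}$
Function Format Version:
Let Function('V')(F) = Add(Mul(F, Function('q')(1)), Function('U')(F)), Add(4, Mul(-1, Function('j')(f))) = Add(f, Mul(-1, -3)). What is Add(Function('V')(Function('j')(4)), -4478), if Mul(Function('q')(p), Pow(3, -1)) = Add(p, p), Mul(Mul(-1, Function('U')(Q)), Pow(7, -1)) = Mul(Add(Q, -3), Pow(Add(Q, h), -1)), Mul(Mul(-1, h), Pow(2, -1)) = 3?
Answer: Rational(-13502, 3) ≈ -4500.7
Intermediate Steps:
h = -6 (h = Mul(-2, 3) = -6)
Function('U')(Q) = Mul(-7, Pow(Add(-6, Q), -1), Add(-3, Q)) (Function('U')(Q) = Mul(-7, Mul(Add(Q, -3), Pow(Add(Q, -6), -1))) = Mul(-7, Mul(Add(-3, Q), Pow(Add(-6, Q), -1))) = Mul(-7, Mul(Pow(Add(-6, Q), -1), Add(-3, Q))) = Mul(-7, Pow(Add(-6, Q), -1), Add(-3, Q)))
Function('q')(p) = Mul(6, p) (Function('q')(p) = Mul(3, Add(p, p)) = Mul(3, Mul(2, p)) = Mul(6, p))
Function('j')(f) = Add(1, Mul(-1, f)) (Function('j')(f) = Add(4, Mul(-1, Add(f, Mul(-1, -3)))) = Add(4, Mul(-1, Add(f, 3))) = Add(4, Mul(-1, Add(3, f))) = Add(4, Add(-3, Mul(-1, f))) = Add(1, Mul(-1, f)))
Function('V')(F) = Add(Mul(6, F), Mul(7, Pow(Add(-6, F), -1), Add(3, Mul(-1, F)))) (Function('V')(F) = Add(Mul(F, Mul(6, 1)), Mul(7, Pow(Add(-6, F), -1), Add(3, Mul(-1, F)))) = Add(Mul(F, 6), Mul(7, Pow(Add(-6, F), -1), Add(3, Mul(-1, F)))) = Add(Mul(6, F), Mul(7, Pow(Add(-6, F), -1), Add(3, Mul(-1, F)))))
Add(Function('V')(Function('j')(4)), -4478) = Add(Mul(Pow(Add(-6, Add(1, Mul(-1, 4))), -1), Add(21, Mul(-43, Add(1, Mul(-1, 4))), Mul(6, Pow(Add(1, Mul(-1, 4)), 2)))), -4478) = Add(Mul(Pow(Add(-6, Add(1, -4)), -1), Add(21, Mul(-43, Add(1, -4)), Mul(6, Pow(Add(1, -4), 2)))), -4478) = Add(Mul(Pow(Add(-6, -3), -1), Add(21, Mul(-43, -3), Mul(6, Pow(-3, 2)))), -4478) = Add(Mul(Pow(-9, -1), Add(21, 129, Mul(6, 9))), -4478) = Add(Mul(Rational(-1, 9), Add(21, 129, 54)), -4478) = Add(Mul(Rational(-1, 9), 204), -4478) = Add(Rational(-68, 3), -4478) = Rational(-13502, 3)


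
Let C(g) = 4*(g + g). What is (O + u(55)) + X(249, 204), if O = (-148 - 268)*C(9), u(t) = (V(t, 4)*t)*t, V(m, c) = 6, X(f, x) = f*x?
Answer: 38994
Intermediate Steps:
C(g) = 8*g (C(g) = 4*(2*g) = 8*g)
u(t) = 6*t² (u(t) = (6*t)*t = 6*t²)
O = -29952 (O = (-148 - 268)*(8*9) = -416*72 = -29952)
(O + u(55)) + X(249, 204) = (-29952 + 6*55²) + 249*204 = (-29952 + 6*3025) + 50796 = (-29952 + 18150) + 50796 = -11802 + 50796 = 38994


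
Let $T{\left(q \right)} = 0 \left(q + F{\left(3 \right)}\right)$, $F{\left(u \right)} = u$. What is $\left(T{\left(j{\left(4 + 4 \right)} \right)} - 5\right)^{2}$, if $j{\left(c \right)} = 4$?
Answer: $25$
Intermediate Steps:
$T{\left(q \right)} = 0$ ($T{\left(q \right)} = 0 \left(q + 3\right) = 0 \left(3 + q\right) = 0$)
$\left(T{\left(j{\left(4 + 4 \right)} \right)} - 5\right)^{2} = \left(0 - 5\right)^{2} = \left(-5\right)^{2} = 25$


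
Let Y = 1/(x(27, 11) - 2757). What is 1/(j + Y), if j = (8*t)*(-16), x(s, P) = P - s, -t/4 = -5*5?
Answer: -2773/35494401 ≈ -7.8125e-5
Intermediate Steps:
t = 100 (t = -(-20)*5 = -4*(-25) = 100)
j = -12800 (j = (8*100)*(-16) = 800*(-16) = -12800)
Y = -1/2773 (Y = 1/((11 - 1*27) - 2757) = 1/((11 - 27) - 2757) = 1/(-16 - 2757) = 1/(-2773) = -1/2773 ≈ -0.00036062)
1/(j + Y) = 1/(-12800 - 1/2773) = 1/(-35494401/2773) = -2773/35494401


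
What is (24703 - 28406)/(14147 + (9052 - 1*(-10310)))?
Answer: -529/4787 ≈ -0.11051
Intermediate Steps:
(24703 - 28406)/(14147 + (9052 - 1*(-10310))) = -3703/(14147 + (9052 + 10310)) = -3703/(14147 + 19362) = -3703/33509 = -3703*1/33509 = -529/4787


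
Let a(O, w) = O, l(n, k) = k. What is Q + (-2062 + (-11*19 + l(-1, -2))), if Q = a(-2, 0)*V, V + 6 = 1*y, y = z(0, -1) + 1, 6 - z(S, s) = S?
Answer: -2275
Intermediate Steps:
z(S, s) = 6 - S
y = 7 (y = (6 - 1*0) + 1 = (6 + 0) + 1 = 6 + 1 = 7)
V = 1 (V = -6 + 1*7 = -6 + 7 = 1)
Q = -2 (Q = -2*1 = -2)
Q + (-2062 + (-11*19 + l(-1, -2))) = -2 + (-2062 + (-11*19 - 2)) = -2 + (-2062 + (-209 - 2)) = -2 + (-2062 - 211) = -2 - 2273 = -2275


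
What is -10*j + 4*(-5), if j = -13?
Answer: 110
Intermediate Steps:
-10*j + 4*(-5) = -10*(-13) + 4*(-5) = 130 - 20 = 110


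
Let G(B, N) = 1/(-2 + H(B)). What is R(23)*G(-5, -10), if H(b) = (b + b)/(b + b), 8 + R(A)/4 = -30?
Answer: 152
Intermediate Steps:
R(A) = -152 (R(A) = -32 + 4*(-30) = -32 - 120 = -152)
H(b) = 1 (H(b) = (2*b)/((2*b)) = (2*b)*(1/(2*b)) = 1)
G(B, N) = -1 (G(B, N) = 1/(-2 + 1) = 1/(-1) = -1)
R(23)*G(-5, -10) = -152*(-1) = 152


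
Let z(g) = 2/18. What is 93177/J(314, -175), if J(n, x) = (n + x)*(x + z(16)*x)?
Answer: -119799/34750 ≈ -3.4475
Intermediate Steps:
z(g) = 1/9 (z(g) = 2*(1/18) = 1/9)
J(n, x) = 10*x*(n + x)/9 (J(n, x) = (n + x)*(x + x/9) = (n + x)*(10*x/9) = 10*x*(n + x)/9)
93177/J(314, -175) = 93177/(((10/9)*(-175)*(314 - 175))) = 93177/(((10/9)*(-175)*139)) = 93177/(-243250/9) = 93177*(-9/243250) = -119799/34750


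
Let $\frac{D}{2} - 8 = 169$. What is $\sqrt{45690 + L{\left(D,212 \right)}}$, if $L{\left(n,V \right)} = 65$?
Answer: $\sqrt{45755} \approx 213.9$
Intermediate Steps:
$D = 354$ ($D = 16 + 2 \cdot 169 = 16 + 338 = 354$)
$\sqrt{45690 + L{\left(D,212 \right)}} = \sqrt{45690 + 65} = \sqrt{45755}$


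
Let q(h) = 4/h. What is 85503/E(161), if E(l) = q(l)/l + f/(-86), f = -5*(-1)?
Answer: -5775872746/3917 ≈ -1.4746e+6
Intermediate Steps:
f = 5
E(l) = -5/86 + 4/l² (E(l) = (4/l)/l + 5/(-86) = 4/l² + 5*(-1/86) = 4/l² - 5/86 = -5/86 + 4/l²)
85503/E(161) = 85503/(-5/86 + 4/161²) = 85503/(-5/86 + 4*(1/25921)) = 85503/(-5/86 + 4/25921) = 85503/(-129261/2229206) = 85503*(-2229206/129261) = -5775872746/3917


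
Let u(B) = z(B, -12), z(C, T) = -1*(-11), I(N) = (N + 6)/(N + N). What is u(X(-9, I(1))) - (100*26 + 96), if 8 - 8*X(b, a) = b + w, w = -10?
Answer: -2685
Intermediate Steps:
I(N) = (6 + N)/(2*N) (I(N) = (6 + N)/((2*N)) = (6 + N)*(1/(2*N)) = (6 + N)/(2*N))
z(C, T) = 11
X(b, a) = 9/4 - b/8 (X(b, a) = 1 - (b - 10)/8 = 1 - (-10 + b)/8 = 1 + (5/4 - b/8) = 9/4 - b/8)
u(B) = 11
u(X(-9, I(1))) - (100*26 + 96) = 11 - (100*26 + 96) = 11 - (2600 + 96) = 11 - 1*2696 = 11 - 2696 = -2685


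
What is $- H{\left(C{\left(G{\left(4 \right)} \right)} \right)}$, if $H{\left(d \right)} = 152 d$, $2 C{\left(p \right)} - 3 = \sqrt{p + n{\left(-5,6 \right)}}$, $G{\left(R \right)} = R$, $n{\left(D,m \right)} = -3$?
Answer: $-304$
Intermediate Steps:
$C{\left(p \right)} = \frac{3}{2} + \frac{\sqrt{-3 + p}}{2}$ ($C{\left(p \right)} = \frac{3}{2} + \frac{\sqrt{p - 3}}{2} = \frac{3}{2} + \frac{\sqrt{-3 + p}}{2}$)
$- H{\left(C{\left(G{\left(4 \right)} \right)} \right)} = - 152 \left(\frac{3}{2} + \frac{\sqrt{-3 + 4}}{2}\right) = - 152 \left(\frac{3}{2} + \frac{\sqrt{1}}{2}\right) = - 152 \left(\frac{3}{2} + \frac{1}{2} \cdot 1\right) = - 152 \left(\frac{3}{2} + \frac{1}{2}\right) = - 152 \cdot 2 = \left(-1\right) 304 = -304$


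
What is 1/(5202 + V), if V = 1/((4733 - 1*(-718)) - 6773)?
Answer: 1322/6877043 ≈ 0.00019223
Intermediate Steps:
V = -1/1322 (V = 1/((4733 + 718) - 6773) = 1/(5451 - 6773) = 1/(-1322) = -1/1322 ≈ -0.00075643)
1/(5202 + V) = 1/(5202 - 1/1322) = 1/(6877043/1322) = 1322/6877043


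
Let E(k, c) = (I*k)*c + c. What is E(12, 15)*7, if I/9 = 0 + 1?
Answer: 11445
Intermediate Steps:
I = 9 (I = 9*(0 + 1) = 9*1 = 9)
E(k, c) = c + 9*c*k (E(k, c) = (9*k)*c + c = 9*c*k + c = c + 9*c*k)
E(12, 15)*7 = (15*(1 + 9*12))*7 = (15*(1 + 108))*7 = (15*109)*7 = 1635*7 = 11445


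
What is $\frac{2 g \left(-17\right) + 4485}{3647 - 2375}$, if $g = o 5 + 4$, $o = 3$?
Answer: $\frac{3839}{1272} \approx 3.0181$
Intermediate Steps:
$g = 19$ ($g = 3 \cdot 5 + 4 = 15 + 4 = 19$)
$\frac{2 g \left(-17\right) + 4485}{3647 - 2375} = \frac{2 \cdot 19 \left(-17\right) + 4485}{3647 - 2375} = \frac{38 \left(-17\right) + 4485}{1272} = \left(-646 + 4485\right) \frac{1}{1272} = 3839 \cdot \frac{1}{1272} = \frac{3839}{1272}$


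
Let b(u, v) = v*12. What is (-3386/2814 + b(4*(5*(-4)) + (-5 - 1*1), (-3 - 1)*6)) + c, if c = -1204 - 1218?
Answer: -3814663/1407 ≈ -2711.2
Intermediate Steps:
c = -2422
b(u, v) = 12*v
(-3386/2814 + b(4*(5*(-4)) + (-5 - 1*1), (-3 - 1)*6)) + c = (-3386/2814 + 12*((-3 - 1)*6)) - 2422 = (-3386*1/2814 + 12*(-4*6)) - 2422 = (-1693/1407 + 12*(-24)) - 2422 = (-1693/1407 - 288) - 2422 = -406909/1407 - 2422 = -3814663/1407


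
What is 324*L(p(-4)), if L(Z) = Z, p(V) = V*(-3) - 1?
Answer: 3564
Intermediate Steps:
p(V) = -1 - 3*V (p(V) = -3*V - 1 = -1 - 3*V)
324*L(p(-4)) = 324*(-1 - 3*(-4)) = 324*(-1 + 12) = 324*11 = 3564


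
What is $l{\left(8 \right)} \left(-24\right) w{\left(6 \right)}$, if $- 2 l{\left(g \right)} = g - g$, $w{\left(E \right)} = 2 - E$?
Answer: $0$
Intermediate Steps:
$l{\left(g \right)} = 0$ ($l{\left(g \right)} = - \frac{g - g}{2} = \left(- \frac{1}{2}\right) 0 = 0$)
$l{\left(8 \right)} \left(-24\right) w{\left(6 \right)} = 0 \left(-24\right) \left(2 - 6\right) = 0 \left(2 - 6\right) = 0 \left(-4\right) = 0$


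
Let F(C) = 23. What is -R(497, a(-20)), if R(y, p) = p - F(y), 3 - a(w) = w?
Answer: 0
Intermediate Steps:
a(w) = 3 - w
R(y, p) = -23 + p (R(y, p) = p - 1*23 = p - 23 = -23 + p)
-R(497, a(-20)) = -(-23 + (3 - 1*(-20))) = -(-23 + (3 + 20)) = -(-23 + 23) = -1*0 = 0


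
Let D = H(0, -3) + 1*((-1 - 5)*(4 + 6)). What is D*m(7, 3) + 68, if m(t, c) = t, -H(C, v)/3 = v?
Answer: -289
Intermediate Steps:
H(C, v) = -3*v
D = -51 (D = -3*(-3) + 1*((-1 - 5)*(4 + 6)) = 9 + 1*(-6*10) = 9 + 1*(-60) = 9 - 60 = -51)
D*m(7, 3) + 68 = -51*7 + 68 = -357 + 68 = -289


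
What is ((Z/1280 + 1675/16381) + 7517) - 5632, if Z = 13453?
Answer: 39746594393/20967680 ≈ 1895.6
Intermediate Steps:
((Z/1280 + 1675/16381) + 7517) - 5632 = ((13453/1280 + 1675/16381) + 7517) - 5632 = (222517593/20967680 + 7517) - 5632 = 157836568153/20967680 - 5632 = 39746594393/20967680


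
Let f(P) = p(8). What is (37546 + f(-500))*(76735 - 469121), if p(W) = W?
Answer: -14735663844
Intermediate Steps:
f(P) = 8
(37546 + f(-500))*(76735 - 469121) = (37546 + 8)*(76735 - 469121) = 37554*(-392386) = -14735663844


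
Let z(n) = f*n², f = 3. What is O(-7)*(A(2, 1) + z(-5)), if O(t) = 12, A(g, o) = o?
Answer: 912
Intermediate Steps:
z(n) = 3*n²
O(-7)*(A(2, 1) + z(-5)) = 12*(1 + 3*(-5)²) = 12*(1 + 3*25) = 12*(1 + 75) = 12*76 = 912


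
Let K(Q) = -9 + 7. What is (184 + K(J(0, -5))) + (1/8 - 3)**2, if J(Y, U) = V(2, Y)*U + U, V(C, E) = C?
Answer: 12177/64 ≈ 190.27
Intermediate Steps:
J(Y, U) = 3*U (J(Y, U) = 2*U + U = 3*U)
K(Q) = -2
(184 + K(J(0, -5))) + (1/8 - 3)**2 = (184 - 2) + (1/8 - 3)**2 = 182 + (1/8 - 3)**2 = 182 + (-23/8)**2 = 182 + 529/64 = 12177/64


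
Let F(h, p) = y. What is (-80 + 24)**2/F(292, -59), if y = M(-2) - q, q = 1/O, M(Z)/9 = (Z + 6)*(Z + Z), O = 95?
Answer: -297920/13681 ≈ -21.776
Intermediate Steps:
M(Z) = 18*Z*(6 + Z) (M(Z) = 9*((Z + 6)*(Z + Z)) = 9*((6 + Z)*(2*Z)) = 9*(2*Z*(6 + Z)) = 18*Z*(6 + Z))
q = 1/95 ≈ 0.010526
y = -13681/95 (y = 18*(-2)*(6 - 2) - 1*1/95 = 18*(-2)*4 - 1/95 = -144 - 1/95 = -13681/95 ≈ -144.01)
F(h, p) = -13681/95
(-80 + 24)**2/F(292, -59) = (-80 + 24)**2/(-13681/95) = (-56)**2*(-95/13681) = 3136*(-95/13681) = -297920/13681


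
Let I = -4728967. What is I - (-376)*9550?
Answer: -1138167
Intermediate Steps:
I - (-376)*9550 = -4728967 - (-376)*9550 = -4728967 - 1*(-3590800) = -4728967 + 3590800 = -1138167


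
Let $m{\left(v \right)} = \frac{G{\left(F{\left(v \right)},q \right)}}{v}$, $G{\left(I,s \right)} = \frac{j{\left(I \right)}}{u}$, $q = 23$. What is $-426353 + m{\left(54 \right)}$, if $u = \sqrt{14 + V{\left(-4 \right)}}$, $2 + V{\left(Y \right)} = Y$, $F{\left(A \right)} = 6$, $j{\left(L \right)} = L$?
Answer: $-426353 + \frac{\sqrt{2}}{36} \approx -4.2635 \cdot 10^{5}$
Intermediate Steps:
$V{\left(Y \right)} = -2 + Y$
$u = 2 \sqrt{2}$ ($u = \sqrt{14 - 6} = \sqrt{8} = 2 \sqrt{2} \approx 2.8284$)
$G{\left(I,s \right)} = \frac{I \sqrt{2}}{4}$ ($G{\left(I,s \right)} = \frac{I}{2 \sqrt{2}} = I \frac{\sqrt{2}}{4} = \frac{I \sqrt{2}}{4}$)
$m{\left(v \right)} = \frac{3 \sqrt{2}}{2 v}$ ($m{\left(v \right)} = \frac{\frac{1}{4} \cdot 6 \sqrt{2}}{v} = \frac{\frac{3}{2} \sqrt{2}}{v} = \frac{3 \sqrt{2}}{2 v}$)
$-426353 + m{\left(54 \right)} = -426353 + \frac{3 \sqrt{2}}{2 \cdot 54} = -426353 + \frac{3}{2} \sqrt{2} \cdot \frac{1}{54} = -426353 + \frac{\sqrt{2}}{36}$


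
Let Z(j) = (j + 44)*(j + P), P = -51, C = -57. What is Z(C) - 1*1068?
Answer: 336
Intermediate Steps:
Z(j) = (-51 + j)*(44 + j) (Z(j) = (j + 44)*(j - 51) = (44 + j)*(-51 + j) = (-51 + j)*(44 + j))
Z(C) - 1*1068 = (-2244 + (-57)**2 - 7*(-57)) - 1*1068 = (-2244 + 3249 + 399) - 1068 = 1404 - 1068 = 336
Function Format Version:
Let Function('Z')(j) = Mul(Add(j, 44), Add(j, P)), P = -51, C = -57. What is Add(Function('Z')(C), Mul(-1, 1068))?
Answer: 336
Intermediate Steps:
Function('Z')(j) = Mul(Add(-51, j), Add(44, j)) (Function('Z')(j) = Mul(Add(j, 44), Add(j, -51)) = Mul(Add(44, j), Add(-51, j)) = Mul(Add(-51, j), Add(44, j)))
Add(Function('Z')(C), Mul(-1, 1068)) = Add(Add(-2244, Pow(-57, 2), Mul(-7, -57)), Mul(-1, 1068)) = Add(Add(-2244, 3249, 399), -1068) = Add(1404, -1068) = 336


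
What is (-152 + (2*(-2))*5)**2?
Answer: 29584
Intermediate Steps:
(-152 + (2*(-2))*5)**2 = (-152 - 4*5)**2 = (-152 - 20)**2 = (-172)**2 = 29584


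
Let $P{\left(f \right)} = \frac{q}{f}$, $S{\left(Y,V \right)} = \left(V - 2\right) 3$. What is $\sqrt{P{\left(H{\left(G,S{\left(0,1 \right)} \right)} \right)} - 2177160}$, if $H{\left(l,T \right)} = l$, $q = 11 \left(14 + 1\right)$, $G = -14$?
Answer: $\frac{i \sqrt{426725670}}{14} \approx 1475.5 i$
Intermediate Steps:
$S{\left(Y,V \right)} = -6 + 3 V$ ($S{\left(Y,V \right)} = \left(-2 + V\right) 3 = -6 + 3 V$)
$q = 165$ ($q = 11 \cdot 15 = 165$)
$P{\left(f \right)} = \frac{165}{f}$
$\sqrt{P{\left(H{\left(G,S{\left(0,1 \right)} \right)} \right)} - 2177160} = \sqrt{\frac{165}{-14} - 2177160} = \sqrt{165 \left(- \frac{1}{14}\right) - 2177160} = \sqrt{- \frac{165}{14} - 2177160} = \sqrt{- \frac{30480405}{14}} = \frac{i \sqrt{426725670}}{14}$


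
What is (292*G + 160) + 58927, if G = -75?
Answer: 37187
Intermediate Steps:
(292*G + 160) + 58927 = (292*(-75) + 160) + 58927 = (-21900 + 160) + 58927 = -21740 + 58927 = 37187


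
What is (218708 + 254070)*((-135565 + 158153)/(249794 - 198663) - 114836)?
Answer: -2775990219105984/51131 ≈ -5.4292e+10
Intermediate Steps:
(218708 + 254070)*((-135565 + 158153)/(249794 - 198663) - 114836) = 472778*(22588/51131 - 114836) = 472778*(-5871656928/51131) = -2775990219105984/51131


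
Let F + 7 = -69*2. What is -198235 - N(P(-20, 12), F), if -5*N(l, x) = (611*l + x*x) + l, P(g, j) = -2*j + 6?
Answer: -981166/5 ≈ -1.9623e+5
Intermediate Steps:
F = -145 (F = -7 - 69*2 = -7 - 138 = -145)
P(g, j) = 6 - 2*j
N(l, x) = -612*l/5 - x²/5 (N(l, x) = -((611*l + x*x) + l)/5 = -((611*l + x²) + l)/5 = -((x² + 611*l) + l)/5 = -(x² + 612*l)/5 = -612*l/5 - x²/5)
-198235 - N(P(-20, 12), F) = -198235 - (-612*(6 - 2*12)/5 - ⅕*(-145)²) = -198235 - (-612*(6 - 24)/5 - ⅕*21025) = -198235 - (-612/5*(-18) - 4205) = -198235 - (11016/5 - 4205) = -198235 - 1*(-10009/5) = -198235 + 10009/5 = -981166/5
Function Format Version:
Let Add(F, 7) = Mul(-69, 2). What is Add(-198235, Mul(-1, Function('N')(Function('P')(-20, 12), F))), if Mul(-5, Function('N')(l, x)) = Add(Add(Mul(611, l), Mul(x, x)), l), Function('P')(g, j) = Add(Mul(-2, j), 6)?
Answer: Rational(-981166, 5) ≈ -1.9623e+5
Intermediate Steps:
F = -145 (F = Add(-7, Mul(-69, 2)) = Add(-7, -138) = -145)
Function('P')(g, j) = Add(6, Mul(-2, j))
Function('N')(l, x) = Add(Mul(Rational(-612, 5), l), Mul(Rational(-1, 5), Pow(x, 2))) (Function('N')(l, x) = Mul(Rational(-1, 5), Add(Add(Mul(611, l), Mul(x, x)), l)) = Mul(Rational(-1, 5), Add(Add(Mul(611, l), Pow(x, 2)), l)) = Mul(Rational(-1, 5), Add(Add(Pow(x, 2), Mul(611, l)), l)) = Mul(Rational(-1, 5), Add(Pow(x, 2), Mul(612, l))) = Add(Mul(Rational(-612, 5), l), Mul(Rational(-1, 5), Pow(x, 2))))
Add(-198235, Mul(-1, Function('N')(Function('P')(-20, 12), F))) = Add(-198235, Mul(-1, Add(Mul(Rational(-612, 5), Add(6, Mul(-2, 12))), Mul(Rational(-1, 5), Pow(-145, 2))))) = Add(-198235, Mul(-1, Add(Mul(Rational(-612, 5), Add(6, -24)), Mul(Rational(-1, 5), 21025)))) = Add(-198235, Mul(-1, Add(Mul(Rational(-612, 5), -18), -4205))) = Add(-198235, Mul(-1, Add(Rational(11016, 5), -4205))) = Add(-198235, Mul(-1, Rational(-10009, 5))) = Add(-198235, Rational(10009, 5)) = Rational(-981166, 5)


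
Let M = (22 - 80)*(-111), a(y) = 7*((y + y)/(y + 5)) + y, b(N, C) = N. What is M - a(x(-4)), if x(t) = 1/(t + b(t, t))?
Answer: 2008807/312 ≈ 6438.5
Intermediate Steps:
x(t) = 1/(2*t) (x(t) = 1/(t + t) = 1/(2*t))
a(y) = y + 14*y/(5 + y) (a(y) = 7*((2*y)/(5 + y)) + y = 7*(2*y/(5 + y)) + y = 14*y/(5 + y) + y = y + 14*y/(5 + y))
M = 6438 (M = -58*(-111) = 6438)
M - a(x(-4)) = 6438 - (½)/(-4)*(19 + (½)/(-4))/(5 + (½)/(-4)) = 6438 - (½)*(-¼)*(19 + (½)*(-¼))/(5 + (½)*(-¼)) = 6438 - (-1)*(19 - ⅛)/(8*(5 - ⅛)) = 6438 - (-1)*151/(8*39/8*8) = 6438 - (-1)*8*151/(8*39*8) = 6438 - 1*(-151/312) = 6438 + 151/312 = 2008807/312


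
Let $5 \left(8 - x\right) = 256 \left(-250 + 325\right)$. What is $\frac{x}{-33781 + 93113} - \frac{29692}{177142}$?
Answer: $- \frac{43580248}{187681949} \approx -0.2322$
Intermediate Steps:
$x = -3832$ ($x = 8 - \frac{256 \left(-250 + 325\right)}{5} = 8 - \frac{256 \cdot 75}{5} = 8 - 3840 = -3832$)
$\frac{x}{-33781 + 93113} - \frac{29692}{177142} = - \frac{3832}{-33781 + 93113} - \frac{29692}{177142} = - \frac{3832}{59332} - \frac{14846}{88571} = \left(-3832\right) \frac{1}{59332} - \frac{14846}{88571} = - \frac{958}{14833} - \frac{14846}{88571} = - \frac{43580248}{187681949}$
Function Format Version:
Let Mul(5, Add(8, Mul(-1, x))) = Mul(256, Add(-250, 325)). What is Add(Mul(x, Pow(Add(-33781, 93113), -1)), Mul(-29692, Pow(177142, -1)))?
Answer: Rational(-43580248, 187681949) ≈ -0.23220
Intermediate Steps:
x = -3832 (x = Add(8, Mul(Rational(-1, 5), Mul(256, Add(-250, 325)))) = Add(8, Mul(Rational(-1, 5), Mul(256, 75))) = Add(8, Mul(Rational(-1, 5), 19200)) = Add(8, -3840) = -3832)
Add(Mul(x, Pow(Add(-33781, 93113), -1)), Mul(-29692, Pow(177142, -1))) = Add(Mul(-3832, Pow(Add(-33781, 93113), -1)), Mul(-29692, Pow(177142, -1))) = Add(Mul(-3832, Pow(59332, -1)), Mul(-29692, Rational(1, 177142))) = Add(Mul(-3832, Rational(1, 59332)), Rational(-14846, 88571)) = Add(Rational(-958, 14833), Rational(-14846, 88571)) = Rational(-43580248, 187681949)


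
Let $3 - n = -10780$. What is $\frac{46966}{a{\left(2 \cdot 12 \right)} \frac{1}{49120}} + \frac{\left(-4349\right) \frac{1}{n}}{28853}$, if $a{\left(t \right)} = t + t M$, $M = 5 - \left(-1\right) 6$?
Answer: $\frac{22429651951407049}{2800097091} \approx 8.0103 \cdot 10^{6}$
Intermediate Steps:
$n = 10783$ ($n = 3 - -10780 = 3 + 10780 = 10783$)
$M = 11$ ($M = 5 - -6 = 5 + 6 = 11$)
$a{\left(t \right)} = 12 t$ ($a{\left(t \right)} = t + t 11 = t + 11 t = 12 t$)
$\frac{46966}{a{\left(2 \cdot 12 \right)} \frac{1}{49120}} + \frac{\left(-4349\right) \frac{1}{n}}{28853} = \frac{46966}{12 \cdot 2 \cdot 12 \cdot \frac{1}{49120}} + \frac{\left(-4349\right) \frac{1}{10783}}{28853} = \frac{46966}{12 \cdot 24 \cdot \frac{1}{49120}} + \left(-4349\right) \frac{1}{10783} \cdot \frac{1}{28853} = \frac{46966}{288 \cdot \frac{1}{49120}} - \frac{4349}{311121899} = \frac{46966}{\frac{9}{1535}} - \frac{4349}{311121899} = 46966 \cdot \frac{1535}{9} - \frac{4349}{311121899} = \frac{72092810}{9} - \frac{4349}{311121899} = \frac{22429651951407049}{2800097091}$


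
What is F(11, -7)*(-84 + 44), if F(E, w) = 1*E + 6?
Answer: -680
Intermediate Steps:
F(E, w) = 6 + E (F(E, w) = E + 6 = 6 + E)
F(11, -7)*(-84 + 44) = (6 + 11)*(-84 + 44) = 17*(-40) = -680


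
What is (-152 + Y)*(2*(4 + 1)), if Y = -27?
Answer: -1790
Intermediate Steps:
(-152 + Y)*(2*(4 + 1)) = (-152 - 27)*(2*(4 + 1)) = -358*5 = -179*10 = -1790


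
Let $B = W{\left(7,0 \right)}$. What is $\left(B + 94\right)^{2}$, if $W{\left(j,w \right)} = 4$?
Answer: $9604$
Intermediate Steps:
$B = 4$
$\left(B + 94\right)^{2} = \left(4 + 94\right)^{2} = 98^{2} = 9604$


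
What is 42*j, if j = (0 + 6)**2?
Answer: 1512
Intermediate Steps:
j = 36 (j = 6**2 = 36)
42*j = 42*36 = 1512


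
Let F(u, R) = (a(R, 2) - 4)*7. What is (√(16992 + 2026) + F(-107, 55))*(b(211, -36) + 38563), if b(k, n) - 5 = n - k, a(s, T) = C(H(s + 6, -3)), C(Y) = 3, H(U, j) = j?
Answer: -268247 + 38321*√19018 ≈ 5.0164e+6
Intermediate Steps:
a(s, T) = 3
b(k, n) = 5 + n - k (b(k, n) = 5 + (n - k) = 5 + n - k)
F(u, R) = -7 (F(u, R) = (3 - 4)*7 = -1*7 = -7)
(√(16992 + 2026) + F(-107, 55))*(b(211, -36) + 38563) = (√(16992 + 2026) - 7)*((5 - 36 - 1*211) + 38563) = (√19018 - 7)*((5 - 36 - 211) + 38563) = (-7 + √19018)*(-242 + 38563) = (-7 + √19018)*38321 = -268247 + 38321*√19018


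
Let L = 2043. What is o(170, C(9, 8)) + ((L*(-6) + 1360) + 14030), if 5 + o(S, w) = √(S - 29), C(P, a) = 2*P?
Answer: 3127 + √141 ≈ 3138.9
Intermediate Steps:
o(S, w) = -5 + √(-29 + S) (o(S, w) = -5 + √(S - 29) = -5 + √(-29 + S))
o(170, C(9, 8)) + ((L*(-6) + 1360) + 14030) = (-5 + √(-29 + 170)) + ((2043*(-6) + 1360) + 14030) = (-5 + √141) + ((-12258 + 1360) + 14030) = (-5 + √141) + (-10898 + 14030) = (-5 + √141) + 3132 = 3127 + √141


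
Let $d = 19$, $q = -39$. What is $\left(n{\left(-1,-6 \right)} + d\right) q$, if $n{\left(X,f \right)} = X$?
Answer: $-702$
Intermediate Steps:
$\left(n{\left(-1,-6 \right)} + d\right) q = \left(-1 + 19\right) \left(-39\right) = 18 \left(-39\right) = -702$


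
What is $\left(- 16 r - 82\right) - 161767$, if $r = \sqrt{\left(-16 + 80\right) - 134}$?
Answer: $-161849 - 16 i \sqrt{70} \approx -1.6185 \cdot 10^{5} - 133.87 i$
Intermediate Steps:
$r = i \sqrt{70}$ ($r = \sqrt{64 - 134} = \sqrt{-70} = i \sqrt{70} \approx 8.3666 i$)
$\left(- 16 r - 82\right) - 161767 = \left(- 16 i \sqrt{70} - 82\right) - 161767 = \left(-82 - 16 i \sqrt{70}\right) - 161767 = -161849 - 16 i \sqrt{70}$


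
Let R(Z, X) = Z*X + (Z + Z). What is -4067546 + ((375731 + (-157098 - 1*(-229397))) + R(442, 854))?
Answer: -3241164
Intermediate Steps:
R(Z, X) = 2*Z + X*Z (R(Z, X) = X*Z + 2*Z = 2*Z + X*Z)
-4067546 + ((375731 + (-157098 - 1*(-229397))) + R(442, 854)) = -4067546 + ((375731 + (-157098 - 1*(-229397))) + 442*(2 + 854)) = -4067546 + ((375731 + (-157098 + 229397)) + 442*856) = -4067546 + ((375731 + 72299) + 378352) = -4067546 + (448030 + 378352) = -4067546 + 826382 = -3241164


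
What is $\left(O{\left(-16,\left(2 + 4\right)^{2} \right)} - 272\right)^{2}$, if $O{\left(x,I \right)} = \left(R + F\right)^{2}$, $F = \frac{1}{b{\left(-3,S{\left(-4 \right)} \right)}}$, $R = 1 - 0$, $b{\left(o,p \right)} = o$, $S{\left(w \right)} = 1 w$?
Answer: $\frac{5973136}{81} \approx 73742.0$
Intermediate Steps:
$S{\left(w \right)} = w$
$R = 1$ ($R = 1 + 0 = 1$)
$F = - \frac{1}{3}$ ($F = \frac{1}{-3} = - \frac{1}{3} \approx -0.33333$)
$O{\left(x,I \right)} = \frac{4}{9}$ ($O{\left(x,I \right)} = \left(1 - \frac{1}{3}\right)^{2} = \left(\frac{2}{3}\right)^{2} = \frac{4}{9}$)
$\left(O{\left(-16,\left(2 + 4\right)^{2} \right)} - 272\right)^{2} = \left(\frac{4}{9} - 272\right)^{2} = \left(- \frac{2444}{9}\right)^{2} = \frac{5973136}{81}$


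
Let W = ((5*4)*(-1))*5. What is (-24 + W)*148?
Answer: -18352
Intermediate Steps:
W = -100 (W = (20*(-1))*5 = -20*5 = -100)
(-24 + W)*148 = (-24 - 100)*148 = -124*148 = -18352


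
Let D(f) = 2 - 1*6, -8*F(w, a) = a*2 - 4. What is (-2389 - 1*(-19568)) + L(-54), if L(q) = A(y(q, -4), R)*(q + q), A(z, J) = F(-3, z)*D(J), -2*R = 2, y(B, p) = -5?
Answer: 17935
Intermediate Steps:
F(w, a) = ½ - a/4 (F(w, a) = -(a*2 - 4)/8 = -(2*a - 4)/8 = -(-4 + 2*a)/8 = ½ - a/4)
D(f) = -4 (D(f) = 2 - 6 = -4)
R = -1 (R = -½*2 = -1)
A(z, J) = -2 + z (A(z, J) = (½ - z/4)*(-4) = -2 + z)
L(q) = -14*q (L(q) = (-2 - 5)*(q + q) = -14*q)
(-2389 - 1*(-19568)) + L(-54) = (-2389 - 1*(-19568)) - 14*(-54) = (-2389 + 19568) + 756 = 17179 + 756 = 17935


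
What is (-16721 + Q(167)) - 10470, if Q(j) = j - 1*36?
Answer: -27060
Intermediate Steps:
Q(j) = -36 + j (Q(j) = j - 36 = -36 + j)
(-16721 + Q(167)) - 10470 = (-16721 + (-36 + 167)) - 10470 = (-16721 + 131) - 10470 = -16590 - 10470 = -27060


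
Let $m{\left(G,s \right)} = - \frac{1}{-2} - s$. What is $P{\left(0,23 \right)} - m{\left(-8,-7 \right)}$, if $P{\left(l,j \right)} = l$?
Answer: $- \frac{15}{2} \approx -7.5$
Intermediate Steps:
$m{\left(G,s \right)} = \frac{1}{2} - s$ ($m{\left(G,s \right)} = \left(-1\right) \left(- \frac{1}{2}\right) - s = \frac{1}{2} - s$)
$P{\left(0,23 \right)} - m{\left(-8,-7 \right)} = 0 - \left(\frac{1}{2} - -7\right) = 0 - \left(\frac{1}{2} + 7\right) = 0 - \frac{15}{2} = - \frac{15}{2}$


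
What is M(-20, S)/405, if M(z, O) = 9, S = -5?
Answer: 1/45 ≈ 0.022222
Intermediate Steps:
M(-20, S)/405 = 9/405 = 9*(1/405) = 1/45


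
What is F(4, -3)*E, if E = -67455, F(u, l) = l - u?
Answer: 472185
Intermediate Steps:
F(4, -3)*E = (-3 - 1*4)*(-67455) = (-3 - 4)*(-67455) = -7*(-67455) = 472185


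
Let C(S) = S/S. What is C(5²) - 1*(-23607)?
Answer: 23608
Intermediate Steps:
C(S) = 1
C(5²) - 1*(-23607) = 1 - 1*(-23607) = 1 + 23607 = 23608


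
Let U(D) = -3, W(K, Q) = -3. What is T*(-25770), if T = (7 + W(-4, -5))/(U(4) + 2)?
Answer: 103080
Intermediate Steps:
T = -4 (T = (7 - 3)/(-3 + 2) = 4/(-1) = 4*(-1) = -4)
T*(-25770) = -4*(-25770) = 103080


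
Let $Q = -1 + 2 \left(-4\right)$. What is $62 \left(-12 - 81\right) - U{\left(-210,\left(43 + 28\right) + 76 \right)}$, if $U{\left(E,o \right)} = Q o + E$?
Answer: $-4233$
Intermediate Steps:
$Q = -9$ ($Q = -1 - 8 = -9$)
$U{\left(E,o \right)} = E - 9 o$ ($U{\left(E,o \right)} = - 9 o + E = E - 9 o$)
$62 \left(-12 - 81\right) - U{\left(-210,\left(43 + 28\right) + 76 \right)} = 62 \left(-12 - 81\right) - \left(-210 - 9 \left(\left(43 + 28\right) + 76\right)\right) = 62 \left(-93\right) - \left(-210 - 9 \left(71 + 76\right)\right) = -5766 - \left(-210 - 1323\right) = -5766 - -1533 = -5766 + 1533 = -4233$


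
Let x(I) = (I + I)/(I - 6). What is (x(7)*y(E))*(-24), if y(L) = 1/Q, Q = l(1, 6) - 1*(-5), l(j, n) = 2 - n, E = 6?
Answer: -336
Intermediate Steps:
Q = 1 (Q = (2 - 1*6) - 1*(-5) = (2 - 6) + 5 = -4 + 5 = 1)
x(I) = 2*I/(-6 + I) (x(I) = (2*I)/(-6 + I) = 2*I/(-6 + I))
y(L) = 1 (y(L) = 1/1 = 1)
(x(7)*y(E))*(-24) = ((2*7/(-6 + 7))*1)*(-24) = ((2*7/1)*1)*(-24) = ((2*7*1)*1)*(-24) = (14*1)*(-24) = 14*(-24) = -336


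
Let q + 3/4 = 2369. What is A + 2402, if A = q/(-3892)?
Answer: 37384863/15568 ≈ 2401.4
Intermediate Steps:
q = 9473/4 (q = -3/4 + 2369 = 9473/4 ≈ 2368.3)
A = -9473/15568 (A = (9473/4)/(-3892) = (9473/4)*(-1/3892) = -9473/15568 ≈ -0.60849)
A + 2402 = -9473/15568 + 2402 = 37384863/15568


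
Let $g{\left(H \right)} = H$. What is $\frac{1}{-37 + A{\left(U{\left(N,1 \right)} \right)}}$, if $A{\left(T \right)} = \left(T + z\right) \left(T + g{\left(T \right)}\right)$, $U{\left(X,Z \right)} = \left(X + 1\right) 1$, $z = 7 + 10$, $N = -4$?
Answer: $- \frac{1}{121} \approx -0.0082645$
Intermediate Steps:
$z = 17$
$U{\left(X,Z \right)} = 1 + X$ ($U{\left(X,Z \right)} = \left(1 + X\right) 1 = 1 + X$)
$A{\left(T \right)} = 2 T \left(17 + T\right)$ ($A{\left(T \right)} = \left(T + 17\right) \left(T + T\right) = \left(17 + T\right) 2 T = 2 T \left(17 + T\right)$)
$\frac{1}{-37 + A{\left(U{\left(N,1 \right)} \right)}} = \frac{1}{-37 + 2 \left(1 - 4\right) \left(17 + \left(1 - 4\right)\right)} = \frac{1}{-37 + 2 \left(-3\right) \left(17 - 3\right)} = \frac{1}{-37 + 2 \left(-3\right) 14} = \frac{1}{-37 - 84} = \frac{1}{-121} = - \frac{1}{121}$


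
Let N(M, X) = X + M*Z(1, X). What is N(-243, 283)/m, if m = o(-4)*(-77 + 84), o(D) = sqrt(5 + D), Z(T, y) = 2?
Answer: -29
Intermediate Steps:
N(M, X) = X + 2*M (N(M, X) = X + M*2 = X + 2*M)
m = 7 (m = sqrt(5 - 4)*(-77 + 84) = sqrt(1)*7 = 1*7 = 7)
N(-243, 283)/m = (283 + 2*(-243))/7 = (283 - 486)*(1/7) = -203*1/7 = -29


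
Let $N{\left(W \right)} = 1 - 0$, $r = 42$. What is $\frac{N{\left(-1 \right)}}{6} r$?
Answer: $7$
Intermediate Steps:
$N{\left(W \right)} = 1$ ($N{\left(W \right)} = 1 + 0 = 1$)
$\frac{N{\left(-1 \right)}}{6} r = \frac{1}{6} \cdot 1 \cdot 42 = \frac{1}{6} \cdot 42 = 7$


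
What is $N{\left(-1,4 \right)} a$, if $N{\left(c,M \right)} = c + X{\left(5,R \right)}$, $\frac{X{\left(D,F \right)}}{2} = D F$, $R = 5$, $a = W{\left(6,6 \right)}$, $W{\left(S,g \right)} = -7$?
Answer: $-343$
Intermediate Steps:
$a = -7$
$X{\left(D,F \right)} = 2 D F$
$N{\left(c,M \right)} = 50 + c$ ($N{\left(c,M \right)} = c + 2 \cdot 5 \cdot 5 = c + 50 = 50 + c$)
$N{\left(-1,4 \right)} a = \left(50 - 1\right) \left(-7\right) = 49 \left(-7\right) = -343$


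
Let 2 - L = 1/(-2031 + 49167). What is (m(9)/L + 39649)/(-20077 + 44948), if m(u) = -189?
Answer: 3728842175/2344614041 ≈ 1.5904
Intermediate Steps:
L = 94271/47136 (L = 2 - 1/(-2031 + 49167) = 2 - 1/47136 = 94271/47136 ≈ 2.0000)
(m(9)/L + 39649)/(-20077 + 44948) = (-189/94271/47136 + 39649)/(-20077 + 44948) = (-189*47136/94271 + 39649)/24871 = (-8908704/94271 + 39649)*(1/24871) = (3728842175/94271)*(1/24871) = 3728842175/2344614041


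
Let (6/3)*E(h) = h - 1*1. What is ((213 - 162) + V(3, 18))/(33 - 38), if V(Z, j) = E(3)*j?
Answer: -69/5 ≈ -13.800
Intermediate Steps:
E(h) = -½ + h/2 (E(h) = (h - 1*1)/2 = (h - 1)/2 = (-1 + h)/2 = -½ + h/2)
V(Z, j) = j (V(Z, j) = (-½ + (½)*3)*j = (-½ + 3/2)*j = 1*j = j)
((213 - 162) + V(3, 18))/(33 - 38) = ((213 - 162) + 18)/(33 - 38) = (51 + 18)/(-5) = 69*(-⅕) = -69/5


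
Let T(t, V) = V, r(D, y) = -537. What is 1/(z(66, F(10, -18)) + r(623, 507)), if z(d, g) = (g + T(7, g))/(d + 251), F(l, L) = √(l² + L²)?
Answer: -53962593/28977910745 - 1268*√106/28977910745 ≈ -0.0018626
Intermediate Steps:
F(l, L) = √(L² + l²)
z(d, g) = 2*g/(251 + d) (z(d, g) = (g + g)/(d + 251) = (2*g)/(251 + d) = 2*g/(251 + d))
1/(z(66, F(10, -18)) + r(623, 507)) = 1/(2*√((-18)² + 10²)/(251 + 66) - 537) = 1/(2*√(324 + 100)/317 - 537) = 1/(2*√424*(1/317) - 537) = 1/(2*(2*√106)*(1/317) - 537) = 1/(4*√106/317 - 537) = 1/(-537 + 4*√106/317)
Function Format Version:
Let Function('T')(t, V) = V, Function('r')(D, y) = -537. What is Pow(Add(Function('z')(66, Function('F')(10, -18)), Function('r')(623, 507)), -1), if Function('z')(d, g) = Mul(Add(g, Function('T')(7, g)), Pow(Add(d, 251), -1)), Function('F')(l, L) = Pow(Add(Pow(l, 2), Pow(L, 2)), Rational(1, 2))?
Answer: Add(Rational(-53962593, 28977910745), Mul(Rational(-1268, 28977910745), Pow(106, Rational(1, 2)))) ≈ -0.0018626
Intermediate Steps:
Function('F')(l, L) = Pow(Add(Pow(L, 2), Pow(l, 2)), Rational(1, 2))
Function('z')(d, g) = Mul(2, g, Pow(Add(251, d), -1)) (Function('z')(d, g) = Mul(Add(g, g), Pow(Add(d, 251), -1)) = Mul(Mul(2, g), Pow(Add(251, d), -1)) = Mul(2, g, Pow(Add(251, d), -1)))
Pow(Add(Function('z')(66, Function('F')(10, -18)), Function('r')(623, 507)), -1) = Pow(Add(Mul(2, Pow(Add(Pow(-18, 2), Pow(10, 2)), Rational(1, 2)), Pow(Add(251, 66), -1)), -537), -1) = Pow(Add(Mul(2, Pow(Add(324, 100), Rational(1, 2)), Pow(317, -1)), -537), -1) = Pow(Add(Mul(2, Pow(424, Rational(1, 2)), Rational(1, 317)), -537), -1) = Pow(Add(Mul(2, Mul(2, Pow(106, Rational(1, 2))), Rational(1, 317)), -537), -1) = Pow(Add(Mul(Rational(4, 317), Pow(106, Rational(1, 2))), -537), -1) = Pow(Add(-537, Mul(Rational(4, 317), Pow(106, Rational(1, 2)))), -1)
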